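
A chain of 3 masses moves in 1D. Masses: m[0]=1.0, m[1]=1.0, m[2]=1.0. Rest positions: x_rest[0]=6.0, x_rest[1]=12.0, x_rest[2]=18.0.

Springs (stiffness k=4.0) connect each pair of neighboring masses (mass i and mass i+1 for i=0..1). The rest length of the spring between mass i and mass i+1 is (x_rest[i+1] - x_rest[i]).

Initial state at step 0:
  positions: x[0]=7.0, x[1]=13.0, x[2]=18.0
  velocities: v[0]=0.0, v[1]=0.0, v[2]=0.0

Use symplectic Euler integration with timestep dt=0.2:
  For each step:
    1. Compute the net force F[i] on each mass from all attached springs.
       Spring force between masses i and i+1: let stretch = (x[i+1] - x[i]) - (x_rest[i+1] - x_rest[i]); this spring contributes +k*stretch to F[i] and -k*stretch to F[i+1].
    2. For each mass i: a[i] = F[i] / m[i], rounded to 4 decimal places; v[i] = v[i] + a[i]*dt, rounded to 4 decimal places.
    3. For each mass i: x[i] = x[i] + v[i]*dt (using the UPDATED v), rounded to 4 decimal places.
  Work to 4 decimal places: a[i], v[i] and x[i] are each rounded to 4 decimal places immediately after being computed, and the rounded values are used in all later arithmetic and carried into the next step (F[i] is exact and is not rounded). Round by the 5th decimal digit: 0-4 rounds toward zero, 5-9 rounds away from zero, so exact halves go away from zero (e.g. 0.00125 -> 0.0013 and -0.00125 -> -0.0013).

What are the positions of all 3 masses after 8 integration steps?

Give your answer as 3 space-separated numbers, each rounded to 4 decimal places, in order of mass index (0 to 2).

Answer: 6.0052 13.0093 18.9856

Derivation:
Step 0: x=[7.0000 13.0000 18.0000] v=[0.0000 0.0000 0.0000]
Step 1: x=[7.0000 12.8400 18.1600] v=[0.0000 -0.8000 0.8000]
Step 2: x=[6.9744 12.5968 18.4288] v=[-0.1280 -1.2160 1.3440]
Step 3: x=[6.8884 12.3871 18.7245] v=[-0.4301 -1.0483 1.4784]
Step 4: x=[6.7222 12.3116 18.9662] v=[-0.8311 -0.3773 1.2085]
Step 5: x=[6.4903 12.4066 19.1032] v=[-1.1596 0.4749 0.6848]
Step 6: x=[6.2450 12.6264 19.1287] v=[-1.2266 1.0991 0.1275]
Step 7: x=[6.0607 12.8656 19.0738] v=[-0.9215 1.1958 -0.2743]
Step 8: x=[6.0052 13.0093 18.9856] v=[-0.2776 0.7184 -0.4409]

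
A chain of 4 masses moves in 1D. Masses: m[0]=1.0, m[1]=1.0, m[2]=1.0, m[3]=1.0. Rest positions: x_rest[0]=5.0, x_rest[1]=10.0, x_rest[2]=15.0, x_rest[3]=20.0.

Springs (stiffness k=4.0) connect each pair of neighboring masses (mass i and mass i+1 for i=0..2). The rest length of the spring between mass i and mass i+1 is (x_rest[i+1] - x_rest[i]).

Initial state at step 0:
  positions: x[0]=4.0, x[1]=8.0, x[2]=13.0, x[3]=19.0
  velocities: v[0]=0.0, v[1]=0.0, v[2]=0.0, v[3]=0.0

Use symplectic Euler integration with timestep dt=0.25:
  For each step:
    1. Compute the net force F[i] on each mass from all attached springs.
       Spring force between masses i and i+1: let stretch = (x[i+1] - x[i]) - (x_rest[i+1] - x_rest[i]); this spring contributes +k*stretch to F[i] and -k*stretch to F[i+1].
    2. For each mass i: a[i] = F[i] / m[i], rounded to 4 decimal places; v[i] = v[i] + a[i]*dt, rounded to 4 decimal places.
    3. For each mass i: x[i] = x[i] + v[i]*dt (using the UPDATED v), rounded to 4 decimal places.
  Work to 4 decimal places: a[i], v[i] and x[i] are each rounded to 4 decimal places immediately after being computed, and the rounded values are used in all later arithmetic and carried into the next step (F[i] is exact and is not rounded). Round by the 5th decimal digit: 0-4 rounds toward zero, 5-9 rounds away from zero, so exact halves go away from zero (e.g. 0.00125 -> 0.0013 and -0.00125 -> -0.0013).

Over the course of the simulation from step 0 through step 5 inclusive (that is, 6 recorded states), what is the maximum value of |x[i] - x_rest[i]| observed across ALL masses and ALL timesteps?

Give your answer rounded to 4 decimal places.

Answer: 2.0312

Derivation:
Step 0: x=[4.0000 8.0000 13.0000 19.0000] v=[0.0000 0.0000 0.0000 0.0000]
Step 1: x=[3.7500 8.2500 13.2500 18.7500] v=[-1.0000 1.0000 1.0000 -1.0000]
Step 2: x=[3.3750 8.6250 13.6250 18.3750] v=[-1.5000 1.5000 1.5000 -1.5000]
Step 3: x=[3.0625 8.9375 13.9375 18.0625] v=[-1.2500 1.2500 1.2500 -1.2500]
Step 4: x=[2.9688 9.0313 14.0313 17.9688] v=[-0.3750 0.3750 0.3750 -0.3750]
Step 5: x=[3.1407 8.8594 13.8594 18.1407] v=[0.6875 -0.6875 -0.6875 0.6875]
Max displacement = 2.0312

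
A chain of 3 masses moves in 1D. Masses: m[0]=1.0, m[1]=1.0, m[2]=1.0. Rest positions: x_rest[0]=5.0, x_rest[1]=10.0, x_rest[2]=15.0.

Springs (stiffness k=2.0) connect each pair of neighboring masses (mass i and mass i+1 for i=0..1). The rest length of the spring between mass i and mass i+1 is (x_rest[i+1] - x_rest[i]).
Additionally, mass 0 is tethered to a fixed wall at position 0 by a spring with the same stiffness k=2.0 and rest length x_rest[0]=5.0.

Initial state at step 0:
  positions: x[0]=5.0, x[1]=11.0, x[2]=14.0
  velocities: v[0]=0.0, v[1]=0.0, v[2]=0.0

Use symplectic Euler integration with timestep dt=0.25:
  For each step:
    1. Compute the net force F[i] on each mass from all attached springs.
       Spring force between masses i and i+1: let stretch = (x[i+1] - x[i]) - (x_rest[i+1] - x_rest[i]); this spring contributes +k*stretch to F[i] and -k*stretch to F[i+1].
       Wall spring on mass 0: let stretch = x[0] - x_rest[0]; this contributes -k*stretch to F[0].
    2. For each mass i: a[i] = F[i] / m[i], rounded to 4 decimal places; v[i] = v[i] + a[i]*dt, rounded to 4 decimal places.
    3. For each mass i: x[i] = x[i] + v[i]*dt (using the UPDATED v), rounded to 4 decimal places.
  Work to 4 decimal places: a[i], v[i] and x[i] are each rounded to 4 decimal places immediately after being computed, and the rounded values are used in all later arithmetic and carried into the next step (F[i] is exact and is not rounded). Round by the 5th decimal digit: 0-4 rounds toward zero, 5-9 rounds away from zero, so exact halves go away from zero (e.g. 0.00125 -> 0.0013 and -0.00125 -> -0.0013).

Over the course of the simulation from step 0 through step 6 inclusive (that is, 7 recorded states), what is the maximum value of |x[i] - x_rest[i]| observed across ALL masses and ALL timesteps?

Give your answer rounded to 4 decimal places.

Answer: 1.0475

Derivation:
Step 0: x=[5.0000 11.0000 14.0000] v=[0.0000 0.0000 0.0000]
Step 1: x=[5.1250 10.6250 14.2500] v=[0.5000 -1.5000 1.0000]
Step 2: x=[5.2969 10.0156 14.6719] v=[0.6875 -2.4375 1.6875]
Step 3: x=[5.3965 9.3984 15.1368] v=[0.3984 -2.4687 1.8594]
Step 4: x=[5.3218 8.9983 15.5094] v=[-0.2989 -1.6005 1.4902]
Step 5: x=[5.0414 8.9525 15.6931] v=[-1.1216 -0.1832 0.7347]
Step 6: x=[4.6197 9.2604 15.6592] v=[-1.6868 1.2316 -0.1356]
Max displacement = 1.0475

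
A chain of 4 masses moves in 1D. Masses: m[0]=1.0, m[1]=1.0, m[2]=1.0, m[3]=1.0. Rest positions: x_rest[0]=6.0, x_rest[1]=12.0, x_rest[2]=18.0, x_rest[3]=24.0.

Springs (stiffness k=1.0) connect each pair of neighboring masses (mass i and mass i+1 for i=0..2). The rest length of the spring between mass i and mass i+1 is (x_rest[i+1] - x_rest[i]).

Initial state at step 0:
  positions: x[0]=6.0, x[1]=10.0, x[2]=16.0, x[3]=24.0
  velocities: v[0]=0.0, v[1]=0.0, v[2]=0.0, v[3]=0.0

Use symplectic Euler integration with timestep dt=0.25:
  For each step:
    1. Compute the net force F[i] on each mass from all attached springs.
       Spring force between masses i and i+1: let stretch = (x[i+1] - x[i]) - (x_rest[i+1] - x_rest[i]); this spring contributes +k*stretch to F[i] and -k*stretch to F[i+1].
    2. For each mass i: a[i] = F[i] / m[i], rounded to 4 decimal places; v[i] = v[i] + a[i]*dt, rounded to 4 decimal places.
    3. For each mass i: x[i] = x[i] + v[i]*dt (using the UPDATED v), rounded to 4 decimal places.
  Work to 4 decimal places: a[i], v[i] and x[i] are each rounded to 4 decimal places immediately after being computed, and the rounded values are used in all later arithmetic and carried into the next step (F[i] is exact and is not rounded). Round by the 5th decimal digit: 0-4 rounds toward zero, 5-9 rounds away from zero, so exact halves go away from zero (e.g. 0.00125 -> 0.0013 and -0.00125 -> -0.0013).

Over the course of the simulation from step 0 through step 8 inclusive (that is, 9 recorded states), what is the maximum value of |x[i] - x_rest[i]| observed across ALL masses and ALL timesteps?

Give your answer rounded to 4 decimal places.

Answer: 2.0086

Derivation:
Step 0: x=[6.0000 10.0000 16.0000 24.0000] v=[0.0000 0.0000 0.0000 0.0000]
Step 1: x=[5.8750 10.1250 16.1250 23.8750] v=[-0.5000 0.5000 0.5000 -0.5000]
Step 2: x=[5.6406 10.3594 16.3594 23.6406] v=[-0.9375 0.9375 0.9375 -0.9375]
Step 3: x=[5.3262 10.6739 16.6739 23.3262] v=[-1.2578 1.2578 1.2578 -1.2578]
Step 4: x=[4.9710 11.0291 17.0291 22.9710] v=[-1.4209 1.4209 1.4209 -1.4209]
Step 5: x=[4.6194 11.3807 17.3807 22.6194] v=[-1.4064 1.4064 1.4064 -1.4064]
Step 6: x=[4.3154 11.6847 17.6847 22.3154] v=[-1.2161 1.2161 1.2161 -1.2161]
Step 7: x=[4.0970 11.9032 17.9032 22.0970] v=[-0.8738 0.8738 0.8738 -0.8738]
Step 8: x=[3.9914 12.0088 18.0088 21.9914] v=[-0.4223 0.4223 0.4223 -0.4223]
Max displacement = 2.0086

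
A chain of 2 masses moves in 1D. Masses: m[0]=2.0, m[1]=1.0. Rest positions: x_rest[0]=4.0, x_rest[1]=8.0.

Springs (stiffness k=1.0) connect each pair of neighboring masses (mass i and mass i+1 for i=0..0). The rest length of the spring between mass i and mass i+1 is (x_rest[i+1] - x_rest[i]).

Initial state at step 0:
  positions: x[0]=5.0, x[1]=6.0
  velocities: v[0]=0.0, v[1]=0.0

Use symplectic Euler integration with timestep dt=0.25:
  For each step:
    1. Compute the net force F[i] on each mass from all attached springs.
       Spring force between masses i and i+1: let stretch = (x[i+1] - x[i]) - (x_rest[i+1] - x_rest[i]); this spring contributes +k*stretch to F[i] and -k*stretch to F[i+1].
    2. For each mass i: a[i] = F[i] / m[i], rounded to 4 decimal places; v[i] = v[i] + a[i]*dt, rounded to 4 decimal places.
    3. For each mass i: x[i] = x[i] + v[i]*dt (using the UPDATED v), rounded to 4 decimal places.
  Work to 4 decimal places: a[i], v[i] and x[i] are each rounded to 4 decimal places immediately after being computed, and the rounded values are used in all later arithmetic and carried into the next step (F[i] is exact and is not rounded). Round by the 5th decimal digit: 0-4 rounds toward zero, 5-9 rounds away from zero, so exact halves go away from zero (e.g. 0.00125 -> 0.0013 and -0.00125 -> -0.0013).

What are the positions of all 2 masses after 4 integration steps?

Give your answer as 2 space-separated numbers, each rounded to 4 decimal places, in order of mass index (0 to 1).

Step 0: x=[5.0000 6.0000] v=[0.0000 0.0000]
Step 1: x=[4.9063 6.1875] v=[-0.3750 0.7500]
Step 2: x=[4.7276 6.5449] v=[-0.7149 1.4297]
Step 3: x=[4.4807 7.0388] v=[-0.9878 1.9754]
Step 4: x=[4.1887 7.6228] v=[-1.1681 2.3359]

Answer: 4.1887 7.6228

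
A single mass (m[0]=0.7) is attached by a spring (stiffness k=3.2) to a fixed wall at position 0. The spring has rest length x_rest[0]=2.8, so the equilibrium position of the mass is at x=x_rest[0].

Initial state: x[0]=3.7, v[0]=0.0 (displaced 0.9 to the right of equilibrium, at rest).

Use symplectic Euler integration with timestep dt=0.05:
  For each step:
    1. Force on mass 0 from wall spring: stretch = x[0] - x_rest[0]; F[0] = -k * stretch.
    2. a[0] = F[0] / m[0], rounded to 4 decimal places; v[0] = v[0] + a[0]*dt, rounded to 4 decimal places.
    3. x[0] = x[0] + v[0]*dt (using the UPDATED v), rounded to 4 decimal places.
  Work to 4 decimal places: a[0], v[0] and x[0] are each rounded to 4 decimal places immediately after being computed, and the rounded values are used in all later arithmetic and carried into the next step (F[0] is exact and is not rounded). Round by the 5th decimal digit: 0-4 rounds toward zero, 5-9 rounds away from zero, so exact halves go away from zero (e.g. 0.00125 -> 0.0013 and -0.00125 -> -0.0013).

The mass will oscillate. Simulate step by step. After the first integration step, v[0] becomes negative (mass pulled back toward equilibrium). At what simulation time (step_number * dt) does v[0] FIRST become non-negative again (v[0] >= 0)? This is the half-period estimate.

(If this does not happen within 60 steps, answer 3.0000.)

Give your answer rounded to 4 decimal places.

Step 0: x=[3.7000] v=[0.0000]
Step 1: x=[3.6897] v=[-0.2057]
Step 2: x=[3.6692] v=[-0.4091]
Step 3: x=[3.6388] v=[-0.6078]
Step 4: x=[3.5988] v=[-0.7995]
Step 5: x=[3.5497] v=[-0.9821]
Step 6: x=[3.4920] v=[-1.1535]
Step 7: x=[3.4264] v=[-1.3117]
Step 8: x=[3.3537] v=[-1.4549]
Step 9: x=[3.2746] v=[-1.5815]
Step 10: x=[3.1901] v=[-1.6900]
Step 11: x=[3.1011] v=[-1.7792]
Step 12: x=[3.0087] v=[-1.8480]
Step 13: x=[2.9139] v=[-1.8957]
Step 14: x=[2.8178] v=[-1.9217]
Step 15: x=[2.7215] v=[-1.9258]
Step 16: x=[2.6261] v=[-1.9079]
Step 17: x=[2.5327] v=[-1.8682]
Step 18: x=[2.4423] v=[-1.8071]
Step 19: x=[2.3560] v=[-1.7253]
Step 20: x=[2.2748] v=[-1.6238]
Step 21: x=[2.1996] v=[-1.5038]
Step 22: x=[2.1313] v=[-1.3666]
Step 23: x=[2.0706] v=[-1.2138]
Step 24: x=[2.0182] v=[-1.0471]
Step 25: x=[1.9748] v=[-0.8684]
Step 26: x=[1.9408] v=[-0.6798]
Step 27: x=[1.9166] v=[-0.4834]
Step 28: x=[1.9025] v=[-0.2815]
Step 29: x=[1.8987] v=[-0.0764]
Step 30: x=[1.9052] v=[0.1296]
First v>=0 after going negative at step 30, time=1.5000

Answer: 1.5000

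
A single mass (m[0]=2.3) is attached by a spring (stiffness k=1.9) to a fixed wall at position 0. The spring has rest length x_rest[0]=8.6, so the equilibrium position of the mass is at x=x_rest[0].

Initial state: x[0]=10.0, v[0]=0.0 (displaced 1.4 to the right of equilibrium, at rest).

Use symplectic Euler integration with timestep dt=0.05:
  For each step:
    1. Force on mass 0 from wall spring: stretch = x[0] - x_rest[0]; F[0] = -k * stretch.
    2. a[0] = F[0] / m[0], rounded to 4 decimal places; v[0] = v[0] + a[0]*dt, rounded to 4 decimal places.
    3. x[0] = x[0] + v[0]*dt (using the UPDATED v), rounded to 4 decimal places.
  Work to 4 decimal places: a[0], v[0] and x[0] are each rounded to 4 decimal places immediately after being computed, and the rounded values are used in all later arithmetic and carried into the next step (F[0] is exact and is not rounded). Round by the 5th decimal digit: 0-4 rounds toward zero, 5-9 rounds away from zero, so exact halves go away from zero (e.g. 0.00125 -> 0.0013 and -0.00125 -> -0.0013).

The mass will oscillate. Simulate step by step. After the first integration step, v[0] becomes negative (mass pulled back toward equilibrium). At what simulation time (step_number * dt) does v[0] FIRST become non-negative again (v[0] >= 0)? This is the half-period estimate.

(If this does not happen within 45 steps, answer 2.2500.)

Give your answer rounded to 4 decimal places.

Step 0: x=[10.0000] v=[0.0000]
Step 1: x=[9.9971] v=[-0.0578]
Step 2: x=[9.9913] v=[-0.1155]
Step 3: x=[9.9827] v=[-0.1730]
Step 4: x=[9.9712] v=[-0.2301]
Step 5: x=[9.9569] v=[-0.2867]
Step 6: x=[9.9398] v=[-0.3427]
Step 7: x=[9.9199] v=[-0.3980]
Step 8: x=[9.8973] v=[-0.4525]
Step 9: x=[9.8720] v=[-0.5061]
Step 10: x=[9.8441] v=[-0.5586]
Step 11: x=[9.8136] v=[-0.6100]
Step 12: x=[9.7806] v=[-0.6601]
Step 13: x=[9.7452] v=[-0.7089]
Step 14: x=[9.7074] v=[-0.7562]
Step 15: x=[9.6673] v=[-0.8019]
Step 16: x=[9.6250] v=[-0.8460]
Step 17: x=[9.5806] v=[-0.8883]
Step 18: x=[9.5342] v=[-0.9288]
Step 19: x=[9.4858] v=[-0.9674]
Step 20: x=[9.4356] v=[-1.0040]
Step 21: x=[9.3837] v=[-1.0385]
Step 22: x=[9.3302] v=[-1.0709]
Step 23: x=[9.2751] v=[-1.1011]
Step 24: x=[9.2187] v=[-1.1290]
Step 25: x=[9.1610] v=[-1.1546]
Step 26: x=[9.1021] v=[-1.1778]
Step 27: x=[9.0422] v=[-1.1985]
Step 28: x=[8.9814] v=[-1.2168]
Step 29: x=[8.9198] v=[-1.2326]
Step 30: x=[8.8575] v=[-1.2458]
Step 31: x=[8.7947] v=[-1.2564]
Step 32: x=[8.7315] v=[-1.2644]
Step 33: x=[8.6680] v=[-1.2698]
Step 34: x=[8.6044] v=[-1.2726]
Step 35: x=[8.5408] v=[-1.2728]
Step 36: x=[8.4773] v=[-1.2704]
Step 37: x=[8.4140] v=[-1.2653]
Step 38: x=[8.3511] v=[-1.2576]
Step 39: x=[8.2887] v=[-1.2473]
Step 40: x=[8.2270] v=[-1.2344]
Step 41: x=[8.1661] v=[-1.2190]
Step 42: x=[8.1060] v=[-1.2011]
Step 43: x=[8.0470] v=[-1.1807]
Step 44: x=[7.9891] v=[-1.1579]
Step 45: x=[7.9325] v=[-1.1327]
v[0] did not become non-negative within 45 steps; using fallback time=2.2500

Answer: 2.2500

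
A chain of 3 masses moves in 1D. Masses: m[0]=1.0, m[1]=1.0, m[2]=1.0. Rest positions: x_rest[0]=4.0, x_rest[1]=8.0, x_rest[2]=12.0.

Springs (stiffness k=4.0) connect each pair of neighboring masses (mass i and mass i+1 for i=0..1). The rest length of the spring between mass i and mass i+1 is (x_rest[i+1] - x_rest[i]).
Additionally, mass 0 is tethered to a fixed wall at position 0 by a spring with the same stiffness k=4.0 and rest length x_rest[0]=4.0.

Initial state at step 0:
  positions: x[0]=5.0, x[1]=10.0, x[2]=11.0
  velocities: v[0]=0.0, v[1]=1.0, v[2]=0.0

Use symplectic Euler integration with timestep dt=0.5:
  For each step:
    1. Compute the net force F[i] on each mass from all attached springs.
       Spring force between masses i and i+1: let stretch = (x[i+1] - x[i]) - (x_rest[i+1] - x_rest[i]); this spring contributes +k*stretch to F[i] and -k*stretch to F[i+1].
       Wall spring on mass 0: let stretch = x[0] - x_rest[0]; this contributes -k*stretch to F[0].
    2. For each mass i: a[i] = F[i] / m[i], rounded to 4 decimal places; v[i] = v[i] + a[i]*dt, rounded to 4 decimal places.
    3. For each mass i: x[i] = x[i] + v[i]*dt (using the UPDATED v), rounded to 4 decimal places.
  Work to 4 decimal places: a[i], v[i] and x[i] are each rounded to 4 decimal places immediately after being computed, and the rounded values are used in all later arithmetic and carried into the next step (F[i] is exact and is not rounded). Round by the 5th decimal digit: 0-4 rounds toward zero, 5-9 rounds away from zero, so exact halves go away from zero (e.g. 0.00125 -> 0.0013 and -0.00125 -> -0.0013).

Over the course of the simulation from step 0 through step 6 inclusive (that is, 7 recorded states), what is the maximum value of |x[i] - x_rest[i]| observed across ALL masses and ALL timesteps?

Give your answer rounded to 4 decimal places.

Step 0: x=[5.0000 10.0000 11.0000] v=[0.0000 1.0000 0.0000]
Step 1: x=[5.0000 6.5000 14.0000] v=[0.0000 -7.0000 6.0000]
Step 2: x=[1.5000 9.0000 13.5000] v=[-7.0000 5.0000 -1.0000]
Step 3: x=[4.0000 8.5000 12.5000] v=[5.0000 -1.0000 -2.0000]
Step 4: x=[7.0000 7.5000 11.5000] v=[6.0000 -2.0000 -2.0000]
Step 5: x=[3.5000 10.0000 10.5000] v=[-7.0000 5.0000 -2.0000]
Step 6: x=[3.0000 6.5000 13.0000] v=[-1.0000 -7.0000 5.0000]
Max displacement = 3.0000

Answer: 3.0000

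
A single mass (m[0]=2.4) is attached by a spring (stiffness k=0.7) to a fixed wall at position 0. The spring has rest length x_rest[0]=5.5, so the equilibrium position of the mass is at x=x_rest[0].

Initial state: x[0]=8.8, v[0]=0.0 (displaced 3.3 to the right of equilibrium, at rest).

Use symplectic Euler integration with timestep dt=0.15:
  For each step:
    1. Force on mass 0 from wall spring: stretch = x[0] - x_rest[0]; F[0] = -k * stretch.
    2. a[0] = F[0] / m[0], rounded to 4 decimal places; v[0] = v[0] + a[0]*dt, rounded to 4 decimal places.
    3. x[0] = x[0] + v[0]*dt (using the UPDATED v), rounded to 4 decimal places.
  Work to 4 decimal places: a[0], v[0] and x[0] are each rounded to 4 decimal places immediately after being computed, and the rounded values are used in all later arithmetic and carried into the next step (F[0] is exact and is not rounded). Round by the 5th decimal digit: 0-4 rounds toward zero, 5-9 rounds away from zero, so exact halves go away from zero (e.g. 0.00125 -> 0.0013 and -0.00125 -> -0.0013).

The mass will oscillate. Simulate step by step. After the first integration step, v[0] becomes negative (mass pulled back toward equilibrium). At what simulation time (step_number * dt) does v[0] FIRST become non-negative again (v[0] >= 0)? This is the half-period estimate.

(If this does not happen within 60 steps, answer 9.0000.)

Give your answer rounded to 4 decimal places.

Answer: 5.8500

Derivation:
Step 0: x=[8.8000] v=[0.0000]
Step 1: x=[8.7783] v=[-0.1444]
Step 2: x=[8.7351] v=[-0.2878]
Step 3: x=[8.6707] v=[-0.4293]
Step 4: x=[8.5855] v=[-0.5680]
Step 5: x=[8.4801] v=[-0.7030]
Step 6: x=[8.3551] v=[-0.8334]
Step 7: x=[8.2114] v=[-0.9583]
Step 8: x=[8.0499] v=[-1.0769]
Step 9: x=[7.8716] v=[-1.1885]
Step 10: x=[7.6778] v=[-1.2923]
Step 11: x=[7.4697] v=[-1.3876]
Step 12: x=[7.2486] v=[-1.4738]
Step 13: x=[7.0161] v=[-1.5503]
Step 14: x=[6.7736] v=[-1.6166]
Step 15: x=[6.5228] v=[-1.6723]
Step 16: x=[6.2653] v=[-1.7170]
Step 17: x=[6.0027] v=[-1.7505]
Step 18: x=[5.7368] v=[-1.7725]
Step 19: x=[5.4694] v=[-1.7829]
Step 20: x=[5.2022] v=[-1.7816]
Step 21: x=[4.9369] v=[-1.7686]
Step 22: x=[4.6753] v=[-1.7440]
Step 23: x=[4.4191] v=[-1.7079]
Step 24: x=[4.1700] v=[-1.6606]
Step 25: x=[3.9296] v=[-1.6024]
Step 26: x=[3.6995] v=[-1.5337]
Step 27: x=[3.4813] v=[-1.4549]
Step 28: x=[3.2763] v=[-1.3666]
Step 29: x=[3.0859] v=[-1.2693]
Step 30: x=[2.9113] v=[-1.1637]
Step 31: x=[2.7537] v=[-1.0505]
Step 32: x=[2.6141] v=[-0.9304]
Step 33: x=[2.4935] v=[-0.8041]
Step 34: x=[2.3926] v=[-0.6726]
Step 35: x=[2.3121] v=[-0.5367]
Step 36: x=[2.2525] v=[-0.3972]
Step 37: x=[2.2142] v=[-0.2551]
Step 38: x=[2.1975] v=[-0.1113]
Step 39: x=[2.2025] v=[0.0332]
First v>=0 after going negative at step 39, time=5.8500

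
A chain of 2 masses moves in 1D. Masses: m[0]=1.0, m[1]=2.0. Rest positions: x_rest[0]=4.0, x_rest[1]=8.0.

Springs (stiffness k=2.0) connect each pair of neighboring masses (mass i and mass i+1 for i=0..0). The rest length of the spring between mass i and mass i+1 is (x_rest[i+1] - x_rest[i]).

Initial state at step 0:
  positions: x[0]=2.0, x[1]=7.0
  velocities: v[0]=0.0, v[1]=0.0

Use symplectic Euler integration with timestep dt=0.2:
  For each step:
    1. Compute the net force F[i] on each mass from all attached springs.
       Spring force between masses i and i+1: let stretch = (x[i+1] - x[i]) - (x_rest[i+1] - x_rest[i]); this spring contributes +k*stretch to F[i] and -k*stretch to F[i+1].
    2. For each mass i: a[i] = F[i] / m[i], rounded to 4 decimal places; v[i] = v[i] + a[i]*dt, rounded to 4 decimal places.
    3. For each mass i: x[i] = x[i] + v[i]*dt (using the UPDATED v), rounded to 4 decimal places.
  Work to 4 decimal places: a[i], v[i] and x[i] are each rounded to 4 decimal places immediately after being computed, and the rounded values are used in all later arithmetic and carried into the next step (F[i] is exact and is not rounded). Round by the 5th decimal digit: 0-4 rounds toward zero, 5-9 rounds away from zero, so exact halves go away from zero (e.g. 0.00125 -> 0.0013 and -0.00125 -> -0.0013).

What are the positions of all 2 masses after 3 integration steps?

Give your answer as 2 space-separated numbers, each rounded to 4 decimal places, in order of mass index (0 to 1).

Answer: 2.4332 6.7834

Derivation:
Step 0: x=[2.0000 7.0000] v=[0.0000 0.0000]
Step 1: x=[2.0800 6.9600] v=[0.4000 -0.2000]
Step 2: x=[2.2304 6.8848] v=[0.7520 -0.3760]
Step 3: x=[2.4332 6.7834] v=[1.0138 -0.5069]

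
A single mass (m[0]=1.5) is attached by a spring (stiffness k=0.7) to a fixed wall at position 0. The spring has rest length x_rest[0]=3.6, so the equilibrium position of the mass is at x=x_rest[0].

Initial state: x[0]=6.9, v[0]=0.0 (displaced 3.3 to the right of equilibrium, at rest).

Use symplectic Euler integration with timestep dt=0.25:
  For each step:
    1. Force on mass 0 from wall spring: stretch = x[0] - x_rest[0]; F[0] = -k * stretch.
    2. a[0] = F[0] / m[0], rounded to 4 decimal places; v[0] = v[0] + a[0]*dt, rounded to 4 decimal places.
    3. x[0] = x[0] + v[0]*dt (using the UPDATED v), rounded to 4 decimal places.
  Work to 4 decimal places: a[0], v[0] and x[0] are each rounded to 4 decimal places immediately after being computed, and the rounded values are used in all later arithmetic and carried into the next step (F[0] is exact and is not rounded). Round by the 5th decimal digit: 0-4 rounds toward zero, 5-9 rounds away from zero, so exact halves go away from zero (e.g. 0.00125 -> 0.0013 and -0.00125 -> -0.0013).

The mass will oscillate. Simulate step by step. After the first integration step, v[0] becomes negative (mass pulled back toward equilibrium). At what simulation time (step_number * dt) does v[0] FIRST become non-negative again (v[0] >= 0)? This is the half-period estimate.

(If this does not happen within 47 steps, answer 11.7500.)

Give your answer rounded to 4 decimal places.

Answer: 4.7500

Derivation:
Step 0: x=[6.9000] v=[0.0000]
Step 1: x=[6.8038] v=[-0.3850]
Step 2: x=[6.6141] v=[-0.7588]
Step 3: x=[6.3365] v=[-1.1105]
Step 4: x=[5.9791] v=[-1.4298]
Step 5: x=[5.5523] v=[-1.7074]
Step 6: x=[5.0685] v=[-1.9352]
Step 7: x=[4.5419] v=[-2.1065]
Step 8: x=[3.9878] v=[-2.2164]
Step 9: x=[3.4224] v=[-2.2617]
Step 10: x=[2.8622] v=[-2.2410]
Step 11: x=[2.3235] v=[-2.1549]
Step 12: x=[1.8220] v=[-2.0060]
Step 13: x=[1.3724] v=[-1.7986]
Step 14: x=[0.9877] v=[-1.5387]
Step 15: x=[0.6792] v=[-1.2339]
Step 16: x=[0.4559] v=[-0.8932]
Step 17: x=[0.3243] v=[-0.5264]
Step 18: x=[0.2883] v=[-0.1442]
Step 19: x=[0.3489] v=[0.2422]
First v>=0 after going negative at step 19, time=4.7500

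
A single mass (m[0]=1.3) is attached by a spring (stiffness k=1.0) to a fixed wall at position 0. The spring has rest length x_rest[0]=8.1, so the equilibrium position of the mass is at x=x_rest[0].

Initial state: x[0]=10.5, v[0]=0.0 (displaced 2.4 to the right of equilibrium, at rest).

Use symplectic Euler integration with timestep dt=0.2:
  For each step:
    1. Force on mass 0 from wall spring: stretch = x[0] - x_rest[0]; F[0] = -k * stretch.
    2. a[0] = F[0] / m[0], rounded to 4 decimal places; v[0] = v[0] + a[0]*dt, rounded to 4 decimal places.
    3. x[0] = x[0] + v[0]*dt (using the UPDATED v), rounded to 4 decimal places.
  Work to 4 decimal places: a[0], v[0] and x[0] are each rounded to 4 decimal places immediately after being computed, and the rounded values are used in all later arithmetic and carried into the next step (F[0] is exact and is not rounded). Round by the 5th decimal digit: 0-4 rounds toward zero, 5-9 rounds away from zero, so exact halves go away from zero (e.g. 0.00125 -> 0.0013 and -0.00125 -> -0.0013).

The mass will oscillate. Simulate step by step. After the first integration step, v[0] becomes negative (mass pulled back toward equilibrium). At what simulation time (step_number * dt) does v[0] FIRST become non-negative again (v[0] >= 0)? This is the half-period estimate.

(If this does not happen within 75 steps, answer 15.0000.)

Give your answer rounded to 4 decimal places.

Step 0: x=[10.5000] v=[0.0000]
Step 1: x=[10.4262] v=[-0.3692]
Step 2: x=[10.2808] v=[-0.7271]
Step 3: x=[10.0683] v=[-1.0626]
Step 4: x=[9.7952] v=[-1.3654]
Step 5: x=[9.4700] v=[-1.6262]
Step 6: x=[9.1026] v=[-1.8370]
Step 7: x=[8.7044] v=[-1.9912]
Step 8: x=[8.2876] v=[-2.0842]
Step 9: x=[7.8650] v=[-2.1131]
Step 10: x=[7.4496] v=[-2.0769]
Step 11: x=[7.0542] v=[-1.9768]
Step 12: x=[6.6910] v=[-1.8159]
Step 13: x=[6.3712] v=[-1.5991]
Step 14: x=[6.1046] v=[-1.3331]
Step 15: x=[5.8994] v=[-1.0261]
Step 16: x=[5.7619] v=[-0.6875]
Step 17: x=[5.6963] v=[-0.3278]
Step 18: x=[5.7047] v=[0.0420]
First v>=0 after going negative at step 18, time=3.6000

Answer: 3.6000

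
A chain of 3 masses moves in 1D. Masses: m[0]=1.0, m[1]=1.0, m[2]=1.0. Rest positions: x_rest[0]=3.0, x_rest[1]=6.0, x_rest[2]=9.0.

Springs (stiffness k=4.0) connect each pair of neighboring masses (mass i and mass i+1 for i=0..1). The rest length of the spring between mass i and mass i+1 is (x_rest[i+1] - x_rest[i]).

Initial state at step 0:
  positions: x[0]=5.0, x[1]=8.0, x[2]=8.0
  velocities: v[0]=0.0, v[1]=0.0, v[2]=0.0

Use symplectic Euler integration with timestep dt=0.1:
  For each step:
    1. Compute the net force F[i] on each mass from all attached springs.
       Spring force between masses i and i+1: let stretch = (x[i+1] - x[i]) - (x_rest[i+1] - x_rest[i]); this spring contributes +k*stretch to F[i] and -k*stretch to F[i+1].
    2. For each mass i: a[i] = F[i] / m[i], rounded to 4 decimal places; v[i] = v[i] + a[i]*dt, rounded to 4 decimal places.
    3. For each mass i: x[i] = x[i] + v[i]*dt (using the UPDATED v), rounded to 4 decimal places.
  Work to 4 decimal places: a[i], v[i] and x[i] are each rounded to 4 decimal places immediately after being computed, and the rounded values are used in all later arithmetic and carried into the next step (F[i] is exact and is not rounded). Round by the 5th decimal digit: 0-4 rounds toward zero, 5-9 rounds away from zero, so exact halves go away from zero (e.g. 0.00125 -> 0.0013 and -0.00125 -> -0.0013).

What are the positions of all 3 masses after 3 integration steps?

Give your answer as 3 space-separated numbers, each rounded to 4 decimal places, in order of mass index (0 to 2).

Answer: 4.9768 7.3503 8.6730

Derivation:
Step 0: x=[5.0000 8.0000 8.0000] v=[0.0000 0.0000 0.0000]
Step 1: x=[5.0000 7.8800 8.1200] v=[0.0000 -1.2000 1.2000]
Step 2: x=[4.9952 7.6544 8.3504] v=[-0.0480 -2.2560 2.3040]
Step 3: x=[4.9768 7.3503 8.6730] v=[-0.1843 -3.0413 3.2256]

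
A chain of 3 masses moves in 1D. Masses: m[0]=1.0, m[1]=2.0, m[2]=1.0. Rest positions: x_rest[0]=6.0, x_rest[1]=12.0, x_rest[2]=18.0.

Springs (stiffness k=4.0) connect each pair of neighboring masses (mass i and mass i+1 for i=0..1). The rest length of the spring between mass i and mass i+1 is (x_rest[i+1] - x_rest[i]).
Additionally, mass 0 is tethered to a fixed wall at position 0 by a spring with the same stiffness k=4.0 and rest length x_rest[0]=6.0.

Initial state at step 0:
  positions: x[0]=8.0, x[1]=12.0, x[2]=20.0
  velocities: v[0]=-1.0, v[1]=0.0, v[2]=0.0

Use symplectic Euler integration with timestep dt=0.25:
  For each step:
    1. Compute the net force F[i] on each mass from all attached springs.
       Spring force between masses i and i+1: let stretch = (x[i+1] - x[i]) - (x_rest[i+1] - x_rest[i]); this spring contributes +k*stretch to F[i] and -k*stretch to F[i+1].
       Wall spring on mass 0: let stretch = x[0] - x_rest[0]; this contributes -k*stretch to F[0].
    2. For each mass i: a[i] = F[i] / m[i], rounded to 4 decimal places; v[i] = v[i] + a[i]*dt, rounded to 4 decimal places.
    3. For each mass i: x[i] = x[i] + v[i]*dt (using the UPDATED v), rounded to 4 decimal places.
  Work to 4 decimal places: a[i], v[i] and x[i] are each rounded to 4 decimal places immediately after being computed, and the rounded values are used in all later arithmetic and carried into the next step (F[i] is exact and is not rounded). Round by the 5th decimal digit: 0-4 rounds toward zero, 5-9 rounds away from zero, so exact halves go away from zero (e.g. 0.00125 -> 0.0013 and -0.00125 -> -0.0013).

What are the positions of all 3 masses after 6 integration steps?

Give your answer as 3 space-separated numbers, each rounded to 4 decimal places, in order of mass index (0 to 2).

Answer: 7.4690 11.7428 18.1605

Derivation:
Step 0: x=[8.0000 12.0000 20.0000] v=[-1.0000 0.0000 0.0000]
Step 1: x=[6.7500 12.5000 19.5000] v=[-5.0000 2.0000 -2.0000]
Step 2: x=[5.2500 13.1563 18.7500] v=[-6.0000 2.6250 -3.0000]
Step 3: x=[4.4141 13.5235 18.1016] v=[-3.3437 1.4687 -2.5937]
Step 4: x=[4.7520 13.3243 17.8087] v=[1.3516 -0.7970 -1.1718]
Step 5: x=[6.0450 12.6141 17.8947] v=[5.1719 -2.8410 0.3438]
Step 6: x=[7.4690 11.7428 18.1605] v=[5.6960 -3.4853 1.0632]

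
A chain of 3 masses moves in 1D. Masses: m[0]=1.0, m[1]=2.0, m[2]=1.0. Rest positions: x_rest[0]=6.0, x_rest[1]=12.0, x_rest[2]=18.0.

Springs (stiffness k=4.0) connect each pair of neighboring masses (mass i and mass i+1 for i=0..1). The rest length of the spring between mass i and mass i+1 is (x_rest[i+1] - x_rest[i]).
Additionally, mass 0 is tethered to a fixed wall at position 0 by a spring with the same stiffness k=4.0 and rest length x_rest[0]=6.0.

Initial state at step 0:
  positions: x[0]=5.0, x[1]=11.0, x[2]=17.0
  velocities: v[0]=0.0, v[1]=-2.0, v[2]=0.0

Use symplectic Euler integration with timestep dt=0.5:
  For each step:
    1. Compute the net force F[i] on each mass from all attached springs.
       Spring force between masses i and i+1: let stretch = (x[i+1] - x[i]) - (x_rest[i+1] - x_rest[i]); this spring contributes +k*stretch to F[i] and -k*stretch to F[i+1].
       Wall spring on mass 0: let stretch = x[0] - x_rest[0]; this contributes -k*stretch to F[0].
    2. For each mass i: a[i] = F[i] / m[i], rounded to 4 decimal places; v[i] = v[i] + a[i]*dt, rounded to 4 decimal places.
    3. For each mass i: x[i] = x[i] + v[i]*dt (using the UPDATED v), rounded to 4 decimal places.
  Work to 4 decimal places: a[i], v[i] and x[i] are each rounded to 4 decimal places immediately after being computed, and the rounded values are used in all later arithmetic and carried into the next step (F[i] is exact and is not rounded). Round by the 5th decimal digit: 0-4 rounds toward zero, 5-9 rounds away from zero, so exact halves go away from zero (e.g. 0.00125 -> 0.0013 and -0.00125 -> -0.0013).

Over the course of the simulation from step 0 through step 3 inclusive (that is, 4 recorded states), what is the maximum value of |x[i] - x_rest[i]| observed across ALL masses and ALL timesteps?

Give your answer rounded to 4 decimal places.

Answer: 2.5000

Derivation:
Step 0: x=[5.0000 11.0000 17.0000] v=[0.0000 -2.0000 0.0000]
Step 1: x=[6.0000 10.0000 17.0000] v=[2.0000 -2.0000 0.0000]
Step 2: x=[5.0000 10.5000 16.0000] v=[-2.0000 1.0000 -2.0000]
Step 3: x=[4.5000 11.0000 15.5000] v=[-1.0000 1.0000 -1.0000]
Max displacement = 2.5000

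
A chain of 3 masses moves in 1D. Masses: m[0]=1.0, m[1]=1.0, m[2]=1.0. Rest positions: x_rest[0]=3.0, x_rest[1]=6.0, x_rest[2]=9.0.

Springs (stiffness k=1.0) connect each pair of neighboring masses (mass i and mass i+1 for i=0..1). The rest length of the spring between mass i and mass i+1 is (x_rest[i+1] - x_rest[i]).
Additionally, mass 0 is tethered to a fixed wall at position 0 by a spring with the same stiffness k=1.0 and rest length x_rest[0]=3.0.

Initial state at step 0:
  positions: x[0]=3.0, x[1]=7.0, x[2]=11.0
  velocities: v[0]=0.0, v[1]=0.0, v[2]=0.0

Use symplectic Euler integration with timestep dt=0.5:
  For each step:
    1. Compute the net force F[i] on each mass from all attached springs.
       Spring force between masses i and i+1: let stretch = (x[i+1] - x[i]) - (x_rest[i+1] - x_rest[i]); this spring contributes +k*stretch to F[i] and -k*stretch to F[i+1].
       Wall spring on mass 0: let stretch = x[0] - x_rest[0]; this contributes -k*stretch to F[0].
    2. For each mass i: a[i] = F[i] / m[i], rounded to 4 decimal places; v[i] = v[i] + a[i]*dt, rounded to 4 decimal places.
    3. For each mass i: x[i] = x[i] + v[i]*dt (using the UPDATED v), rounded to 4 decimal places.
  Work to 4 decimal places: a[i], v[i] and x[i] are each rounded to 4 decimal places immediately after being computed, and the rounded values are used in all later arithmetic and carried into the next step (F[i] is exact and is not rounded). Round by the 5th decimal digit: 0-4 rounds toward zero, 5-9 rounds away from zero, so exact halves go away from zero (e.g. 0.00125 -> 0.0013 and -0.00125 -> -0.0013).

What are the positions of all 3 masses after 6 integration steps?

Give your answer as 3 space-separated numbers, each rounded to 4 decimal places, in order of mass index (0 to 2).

Answer: 3.3992 6.3783 8.8602

Derivation:
Step 0: x=[3.0000 7.0000 11.0000] v=[0.0000 0.0000 0.0000]
Step 1: x=[3.2500 7.0000 10.7500] v=[0.5000 0.0000 -0.5000]
Step 2: x=[3.6250 7.0000 10.3125] v=[0.7500 0.0000 -0.8750]
Step 3: x=[3.9375 6.9844 9.7969] v=[0.6250 -0.0313 -1.0313]
Step 4: x=[4.0274 6.9102 9.3281] v=[0.1797 -0.1485 -0.9376]
Step 5: x=[3.8311 6.7197 9.0048] v=[-0.3926 -0.3810 -0.6466]
Step 6: x=[3.3992 6.3783 8.8602] v=[-0.8639 -0.6828 -0.2892]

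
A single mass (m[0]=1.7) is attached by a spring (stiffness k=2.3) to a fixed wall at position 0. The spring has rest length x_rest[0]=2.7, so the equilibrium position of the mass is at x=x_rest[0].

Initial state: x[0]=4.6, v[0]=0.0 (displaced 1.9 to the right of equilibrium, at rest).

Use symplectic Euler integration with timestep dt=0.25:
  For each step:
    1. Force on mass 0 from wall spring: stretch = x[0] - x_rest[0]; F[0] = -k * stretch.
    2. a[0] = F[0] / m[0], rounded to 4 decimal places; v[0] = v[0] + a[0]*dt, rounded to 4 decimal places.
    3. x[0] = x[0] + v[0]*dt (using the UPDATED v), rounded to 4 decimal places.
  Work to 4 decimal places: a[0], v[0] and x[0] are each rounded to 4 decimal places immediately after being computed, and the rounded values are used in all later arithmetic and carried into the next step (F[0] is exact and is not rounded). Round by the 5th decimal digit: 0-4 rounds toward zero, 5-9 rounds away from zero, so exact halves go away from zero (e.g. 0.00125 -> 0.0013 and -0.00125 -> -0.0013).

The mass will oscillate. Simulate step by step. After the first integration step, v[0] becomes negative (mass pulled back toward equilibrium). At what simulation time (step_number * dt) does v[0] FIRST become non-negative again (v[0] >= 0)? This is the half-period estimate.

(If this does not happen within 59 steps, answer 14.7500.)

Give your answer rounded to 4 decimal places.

Answer: 2.7500

Derivation:
Step 0: x=[4.6000] v=[0.0000]
Step 1: x=[4.4393] v=[-0.6427]
Step 2: x=[4.1316] v=[-1.2310]
Step 3: x=[3.7028] v=[-1.7152]
Step 4: x=[3.1892] v=[-2.0544]
Step 5: x=[2.6342] v=[-2.2199]
Step 6: x=[2.0848] v=[-2.1977]
Step 7: x=[1.5874] v=[-1.9896]
Step 8: x=[1.1841] v=[-1.6133]
Step 9: x=[0.9090] v=[-1.1006]
Step 10: x=[0.7853] v=[-0.4948]
Step 11: x=[0.8235] v=[0.1528]
First v>=0 after going negative at step 11, time=2.7500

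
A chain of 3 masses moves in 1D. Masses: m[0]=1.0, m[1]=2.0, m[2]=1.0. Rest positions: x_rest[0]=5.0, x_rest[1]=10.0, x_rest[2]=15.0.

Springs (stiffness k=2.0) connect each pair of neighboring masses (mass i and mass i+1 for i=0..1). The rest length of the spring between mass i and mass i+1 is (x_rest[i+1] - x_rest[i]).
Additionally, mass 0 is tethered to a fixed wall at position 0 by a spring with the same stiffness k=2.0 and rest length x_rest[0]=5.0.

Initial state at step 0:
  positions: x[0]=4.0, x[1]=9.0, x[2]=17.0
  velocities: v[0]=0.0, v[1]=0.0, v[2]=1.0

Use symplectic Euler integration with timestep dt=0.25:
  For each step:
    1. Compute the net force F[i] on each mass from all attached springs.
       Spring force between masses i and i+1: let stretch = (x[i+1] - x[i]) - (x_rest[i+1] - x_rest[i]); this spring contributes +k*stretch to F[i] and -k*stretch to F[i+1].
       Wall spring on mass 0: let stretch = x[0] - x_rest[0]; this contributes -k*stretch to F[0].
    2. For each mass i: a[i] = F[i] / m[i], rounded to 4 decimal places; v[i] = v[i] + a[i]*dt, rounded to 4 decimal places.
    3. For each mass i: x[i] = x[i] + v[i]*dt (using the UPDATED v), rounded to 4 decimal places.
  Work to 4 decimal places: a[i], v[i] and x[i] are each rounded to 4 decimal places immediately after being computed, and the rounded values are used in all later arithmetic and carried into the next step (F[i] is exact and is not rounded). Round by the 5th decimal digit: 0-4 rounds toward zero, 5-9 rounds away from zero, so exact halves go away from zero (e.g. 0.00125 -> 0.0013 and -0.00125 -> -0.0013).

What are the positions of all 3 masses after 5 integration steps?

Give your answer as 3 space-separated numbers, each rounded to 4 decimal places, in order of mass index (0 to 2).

Answer: 5.5690 10.9109 14.2164

Derivation:
Step 0: x=[4.0000 9.0000 17.0000] v=[0.0000 0.0000 1.0000]
Step 1: x=[4.1250 9.1875 16.8750] v=[0.5000 0.7500 -0.5000]
Step 2: x=[4.3672 9.5391 16.4141] v=[0.9688 1.4063 -1.8438]
Step 3: x=[4.7100 9.9971 15.7188] v=[1.3712 1.8321 -2.7813]
Step 4: x=[5.1250 10.4823 14.9333] v=[1.6598 1.9408 -3.1422]
Step 5: x=[5.5690 10.9109 14.2164] v=[1.7760 1.7142 -2.8677]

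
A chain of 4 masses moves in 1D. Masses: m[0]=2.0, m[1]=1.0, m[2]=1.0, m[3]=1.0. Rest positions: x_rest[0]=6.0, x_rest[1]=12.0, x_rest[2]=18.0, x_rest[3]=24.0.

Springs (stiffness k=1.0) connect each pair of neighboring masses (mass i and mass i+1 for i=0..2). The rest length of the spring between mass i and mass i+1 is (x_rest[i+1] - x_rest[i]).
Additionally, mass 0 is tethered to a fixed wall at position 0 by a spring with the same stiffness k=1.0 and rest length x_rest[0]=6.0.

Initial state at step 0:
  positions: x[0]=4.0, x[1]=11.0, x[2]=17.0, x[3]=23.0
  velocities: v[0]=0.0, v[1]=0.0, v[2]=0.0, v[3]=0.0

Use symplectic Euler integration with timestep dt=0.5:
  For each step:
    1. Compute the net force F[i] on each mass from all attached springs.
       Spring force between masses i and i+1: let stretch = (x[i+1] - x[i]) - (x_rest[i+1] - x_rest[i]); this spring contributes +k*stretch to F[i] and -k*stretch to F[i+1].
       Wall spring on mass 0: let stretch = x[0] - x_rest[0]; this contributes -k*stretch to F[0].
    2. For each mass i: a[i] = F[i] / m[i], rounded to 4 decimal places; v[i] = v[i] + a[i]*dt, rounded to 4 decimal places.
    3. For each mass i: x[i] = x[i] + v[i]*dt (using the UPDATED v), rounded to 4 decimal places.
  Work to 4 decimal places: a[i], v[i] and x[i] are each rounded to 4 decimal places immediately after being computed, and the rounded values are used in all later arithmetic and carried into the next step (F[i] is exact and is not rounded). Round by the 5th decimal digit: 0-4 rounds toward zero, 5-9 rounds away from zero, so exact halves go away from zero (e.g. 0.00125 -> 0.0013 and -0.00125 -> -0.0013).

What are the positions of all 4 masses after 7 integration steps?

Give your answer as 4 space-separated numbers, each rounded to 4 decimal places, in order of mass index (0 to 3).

Answer: 6.7187 12.6886 17.3101 22.3914

Derivation:
Step 0: x=[4.0000 11.0000 17.0000 23.0000] v=[0.0000 0.0000 0.0000 0.0000]
Step 1: x=[4.3750 10.7500 17.0000 23.0000] v=[0.7500 -0.5000 0.0000 0.0000]
Step 2: x=[5.0000 10.4688 16.9375 23.0000] v=[1.2500 -0.5625 -0.1250 0.0000]
Step 3: x=[5.6836 10.4375 16.7735 22.9844] v=[1.3672 -0.0626 -0.3281 -0.0313]
Step 4: x=[6.2510 10.8018 16.5782 22.9160] v=[1.1348 0.7285 -0.3907 -0.1368]
Step 5: x=[6.6059 11.4725 16.5232 22.7632] v=[0.7098 1.3413 -0.1100 -0.3057]
Step 6: x=[6.7434 12.1892 16.7656 22.5504] v=[0.2750 1.4334 0.4847 -0.4257]
Step 7: x=[6.7187 12.6886 17.3101 22.3914] v=[-0.0494 0.9987 1.0889 -0.3181]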